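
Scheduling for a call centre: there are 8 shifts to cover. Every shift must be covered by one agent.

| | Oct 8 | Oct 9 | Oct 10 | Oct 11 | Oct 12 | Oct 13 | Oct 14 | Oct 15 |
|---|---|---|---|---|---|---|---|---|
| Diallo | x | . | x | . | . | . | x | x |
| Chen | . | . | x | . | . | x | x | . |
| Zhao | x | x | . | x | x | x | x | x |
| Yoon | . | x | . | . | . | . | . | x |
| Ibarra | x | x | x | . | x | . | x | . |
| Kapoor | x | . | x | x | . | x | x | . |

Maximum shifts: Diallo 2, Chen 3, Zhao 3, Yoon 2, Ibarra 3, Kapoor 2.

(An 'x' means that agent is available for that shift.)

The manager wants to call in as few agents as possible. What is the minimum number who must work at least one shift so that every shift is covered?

8 slots to fill and no one can take more than 3, so at least ⌈8/3⌉ = 3 agents are needed.
Diallo, Chen, and Zhao alone can cover everything: Oct 8→Diallo, Oct 9→Zhao, Oct 10→Chen, Oct 11→Zhao, Oct 12→Zhao, Oct 13→Chen, Oct 14→Chen, Oct 15→Diallo.

3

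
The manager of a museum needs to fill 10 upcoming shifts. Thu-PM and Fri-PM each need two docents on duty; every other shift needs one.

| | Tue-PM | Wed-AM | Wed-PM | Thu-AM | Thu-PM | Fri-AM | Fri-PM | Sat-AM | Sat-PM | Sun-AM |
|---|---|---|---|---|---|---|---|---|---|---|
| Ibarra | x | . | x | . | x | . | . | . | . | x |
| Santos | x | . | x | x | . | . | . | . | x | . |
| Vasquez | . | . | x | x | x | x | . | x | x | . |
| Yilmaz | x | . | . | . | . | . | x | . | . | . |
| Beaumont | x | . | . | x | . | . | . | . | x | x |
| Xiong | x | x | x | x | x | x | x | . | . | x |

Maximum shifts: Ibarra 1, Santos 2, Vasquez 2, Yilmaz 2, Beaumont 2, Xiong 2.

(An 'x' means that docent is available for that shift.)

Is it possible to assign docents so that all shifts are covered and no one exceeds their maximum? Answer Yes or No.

No

Shifts {Wed-AM, Thu-PM, Fri-AM, Fri-PM, Sat-AM} need 7 worker-slots in total, but the docents available for any of those shifts (Ibarra, Vasquez, Yilmaz, and Xiong) can supply at most 6 among them. So no valid schedule exists.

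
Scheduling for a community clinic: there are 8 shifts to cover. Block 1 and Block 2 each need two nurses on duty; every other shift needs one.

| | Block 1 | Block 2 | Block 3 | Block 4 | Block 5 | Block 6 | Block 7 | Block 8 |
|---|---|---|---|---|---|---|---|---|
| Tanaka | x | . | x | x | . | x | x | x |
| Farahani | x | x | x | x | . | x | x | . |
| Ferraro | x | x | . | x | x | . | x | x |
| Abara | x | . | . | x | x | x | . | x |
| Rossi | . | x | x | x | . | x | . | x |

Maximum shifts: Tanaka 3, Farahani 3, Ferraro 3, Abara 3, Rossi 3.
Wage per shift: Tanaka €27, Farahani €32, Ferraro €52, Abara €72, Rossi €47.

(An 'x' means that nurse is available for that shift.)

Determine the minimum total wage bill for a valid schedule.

€370

Picking the cheapest available nurse for each shift independently would cost €325, but that ignores the shift limits.
An optimal schedule: Block 1→Tanaka+Farahani, Block 2→Farahani+Rossi, Block 3→Tanaka, Block 4→Rossi, Block 5→Ferraro, Block 6→Farahani, Block 7→Tanaka, Block 8→Rossi.
Total: 27 + 32 + 32 + 47 + 27 + 47 + 52 + 32 + 27 + 47 = €370.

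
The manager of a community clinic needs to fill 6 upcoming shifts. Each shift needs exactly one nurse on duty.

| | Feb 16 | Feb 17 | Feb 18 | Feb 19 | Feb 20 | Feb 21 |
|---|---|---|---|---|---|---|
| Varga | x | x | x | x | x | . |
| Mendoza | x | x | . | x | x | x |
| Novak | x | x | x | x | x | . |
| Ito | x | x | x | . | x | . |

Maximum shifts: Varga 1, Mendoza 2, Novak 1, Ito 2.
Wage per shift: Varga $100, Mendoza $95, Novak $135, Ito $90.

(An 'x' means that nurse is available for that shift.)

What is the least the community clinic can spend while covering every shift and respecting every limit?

Feb 21 can only be covered by Mendoza, so that assignment is forced.
Picking the cheapest available nurse for each shift independently would cost $550, but that ignores the shift limits.
An optimal schedule: Feb 16→Novak, Feb 17→Ito, Feb 18→Varga, Feb 19→Mendoza, Feb 20→Ito, Feb 21→Mendoza.
Total: 135 + 90 + 100 + 95 + 90 + 95 = $605.

$605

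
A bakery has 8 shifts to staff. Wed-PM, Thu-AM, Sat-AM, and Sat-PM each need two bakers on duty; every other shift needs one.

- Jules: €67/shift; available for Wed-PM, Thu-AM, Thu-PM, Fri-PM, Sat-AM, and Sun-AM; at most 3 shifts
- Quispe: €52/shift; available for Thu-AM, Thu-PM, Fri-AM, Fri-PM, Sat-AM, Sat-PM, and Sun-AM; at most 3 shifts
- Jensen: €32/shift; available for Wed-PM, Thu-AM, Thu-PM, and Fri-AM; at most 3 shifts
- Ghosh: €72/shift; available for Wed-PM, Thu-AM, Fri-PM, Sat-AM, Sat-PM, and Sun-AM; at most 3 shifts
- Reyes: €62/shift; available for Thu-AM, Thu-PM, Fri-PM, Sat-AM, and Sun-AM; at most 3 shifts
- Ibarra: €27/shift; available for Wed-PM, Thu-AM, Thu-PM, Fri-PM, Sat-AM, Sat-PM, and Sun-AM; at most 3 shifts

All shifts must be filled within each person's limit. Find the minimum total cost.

Picking the cheapest available baker for each shift independently would cost €389, but that ignores the shift limits.
An optimal schedule: Wed-PM→Ibarra+Jensen, Thu-AM→Jensen+Reyes, Thu-PM→Ibarra, Fri-AM→Jensen, Fri-PM→Quispe, Sat-AM→Quispe+Reyes, Sat-PM→Ibarra+Quispe, Sun-AM→Reyes.
Total: 27 + 32 + 32 + 62 + 27 + 32 + 52 + 52 + 62 + 27 + 52 + 62 = €519.

€519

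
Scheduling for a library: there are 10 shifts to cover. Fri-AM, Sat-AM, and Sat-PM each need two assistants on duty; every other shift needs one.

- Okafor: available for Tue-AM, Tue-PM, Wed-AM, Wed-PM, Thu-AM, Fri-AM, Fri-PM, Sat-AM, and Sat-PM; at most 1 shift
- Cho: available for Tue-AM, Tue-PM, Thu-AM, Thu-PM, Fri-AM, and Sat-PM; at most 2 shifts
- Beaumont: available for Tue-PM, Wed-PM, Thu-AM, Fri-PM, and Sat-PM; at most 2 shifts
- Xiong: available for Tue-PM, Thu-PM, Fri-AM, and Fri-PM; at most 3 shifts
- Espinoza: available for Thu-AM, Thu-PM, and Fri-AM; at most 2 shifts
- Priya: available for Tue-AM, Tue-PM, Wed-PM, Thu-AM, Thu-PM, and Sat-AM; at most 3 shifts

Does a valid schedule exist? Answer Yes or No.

No

Total capacity is 13 and 13 slots are needed, so capacity alone doesn't rule it out.
Shifts {Wed-AM, Sat-AM} need 3 worker-slots in total, but the assistants available for any of those shifts (Okafor and Priya) can supply at most 2 among them. So no valid schedule exists.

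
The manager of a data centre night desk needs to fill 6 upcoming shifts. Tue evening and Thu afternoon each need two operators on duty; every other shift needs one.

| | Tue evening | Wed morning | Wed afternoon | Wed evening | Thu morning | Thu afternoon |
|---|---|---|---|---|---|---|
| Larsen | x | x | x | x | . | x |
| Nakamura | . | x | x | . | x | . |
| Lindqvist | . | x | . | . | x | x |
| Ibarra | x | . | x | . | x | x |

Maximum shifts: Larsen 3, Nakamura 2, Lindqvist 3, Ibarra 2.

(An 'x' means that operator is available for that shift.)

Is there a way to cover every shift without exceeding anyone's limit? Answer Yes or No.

Yes

Tue evening can only be covered by Larsen and Ibarra, so that assignment is forced.
Wed evening can only be covered by Larsen, so that assignment is forced.
One valid schedule: Tue evening→Larsen+Ibarra, Wed morning→Larsen, Wed afternoon→Nakamura, Wed evening→Larsen, Thu morning→Nakamura, Thu afternoon→Lindqvist+Ibarra.
Loads: Larsen 3/3, Nakamura 2/2, Lindqvist 1/3, Ibarra 2/2 — all within limits.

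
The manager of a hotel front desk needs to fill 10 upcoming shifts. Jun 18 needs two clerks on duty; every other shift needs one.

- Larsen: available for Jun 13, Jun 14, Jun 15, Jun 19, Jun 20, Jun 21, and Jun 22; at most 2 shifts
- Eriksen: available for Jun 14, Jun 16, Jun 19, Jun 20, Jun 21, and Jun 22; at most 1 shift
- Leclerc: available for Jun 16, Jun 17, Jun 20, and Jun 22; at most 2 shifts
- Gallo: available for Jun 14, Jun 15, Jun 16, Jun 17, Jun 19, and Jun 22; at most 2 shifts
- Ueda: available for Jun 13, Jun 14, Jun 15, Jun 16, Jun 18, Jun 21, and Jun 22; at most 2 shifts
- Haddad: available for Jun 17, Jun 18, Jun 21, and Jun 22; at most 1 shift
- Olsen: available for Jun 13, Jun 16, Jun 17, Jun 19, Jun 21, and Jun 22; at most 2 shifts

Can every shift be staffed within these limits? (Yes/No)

Jun 18 can only be covered by Ueda and Haddad, so that assignment is forced.
One valid schedule: Jun 13→Larsen, Jun 14→Gallo, Jun 15→Larsen, Jun 16→Leclerc, Jun 17→Leclerc, Jun 18→Ueda+Haddad, Jun 19→Gallo, Jun 20→Eriksen, Jun 21→Ueda, Jun 22→Olsen.
Loads: Larsen 2/2, Eriksen 1/1, Leclerc 2/2, Gallo 2/2, Ueda 2/2, Haddad 1/1, Olsen 1/2 — all within limits.

Yes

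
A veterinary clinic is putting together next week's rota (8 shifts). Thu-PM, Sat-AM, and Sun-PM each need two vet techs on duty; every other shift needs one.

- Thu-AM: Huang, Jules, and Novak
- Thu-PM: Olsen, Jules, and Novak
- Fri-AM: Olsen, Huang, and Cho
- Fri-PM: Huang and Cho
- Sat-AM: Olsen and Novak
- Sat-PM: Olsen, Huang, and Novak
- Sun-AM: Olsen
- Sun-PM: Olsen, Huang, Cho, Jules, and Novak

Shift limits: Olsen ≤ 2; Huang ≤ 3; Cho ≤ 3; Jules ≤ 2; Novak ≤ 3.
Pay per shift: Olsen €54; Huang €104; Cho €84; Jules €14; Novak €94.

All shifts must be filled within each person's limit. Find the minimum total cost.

Sat-AM can only be covered by Olsen and Novak, so that assignment is forced.
Sun-AM can only be covered by Olsen, so that assignment is forced.
Picking the cheapest available vet tech for each shift independently would cost €544, but that ignores the shift limits.
An optimal schedule: Thu-AM→Jules, Thu-PM→Jules+Novak, Fri-AM→Cho, Fri-PM→Cho, Sat-AM→Olsen+Novak, Sat-PM→Novak, Sun-AM→Olsen, Sun-PM→Cho+Huang.
Total: 14 + 14 + 94 + 84 + 84 + 54 + 94 + 94 + 54 + 84 + 104 = €774.

€774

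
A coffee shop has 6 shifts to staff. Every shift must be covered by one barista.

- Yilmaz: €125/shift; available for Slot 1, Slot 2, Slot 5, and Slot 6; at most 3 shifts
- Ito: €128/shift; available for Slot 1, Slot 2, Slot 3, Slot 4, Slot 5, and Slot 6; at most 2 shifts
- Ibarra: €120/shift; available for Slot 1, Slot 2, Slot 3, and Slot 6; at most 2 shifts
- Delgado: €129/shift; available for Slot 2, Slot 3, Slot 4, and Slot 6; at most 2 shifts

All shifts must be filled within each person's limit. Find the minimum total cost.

€743

Picking the cheapest available barista for each shift independently would cost €733, but that ignores the shift limits.
An optimal schedule: Slot 1→Ibarra, Slot 2→Yilmaz, Slot 3→Ibarra, Slot 4→Ito, Slot 5→Yilmaz, Slot 6→Yilmaz.
Total: 120 + 125 + 120 + 128 + 125 + 125 = €743.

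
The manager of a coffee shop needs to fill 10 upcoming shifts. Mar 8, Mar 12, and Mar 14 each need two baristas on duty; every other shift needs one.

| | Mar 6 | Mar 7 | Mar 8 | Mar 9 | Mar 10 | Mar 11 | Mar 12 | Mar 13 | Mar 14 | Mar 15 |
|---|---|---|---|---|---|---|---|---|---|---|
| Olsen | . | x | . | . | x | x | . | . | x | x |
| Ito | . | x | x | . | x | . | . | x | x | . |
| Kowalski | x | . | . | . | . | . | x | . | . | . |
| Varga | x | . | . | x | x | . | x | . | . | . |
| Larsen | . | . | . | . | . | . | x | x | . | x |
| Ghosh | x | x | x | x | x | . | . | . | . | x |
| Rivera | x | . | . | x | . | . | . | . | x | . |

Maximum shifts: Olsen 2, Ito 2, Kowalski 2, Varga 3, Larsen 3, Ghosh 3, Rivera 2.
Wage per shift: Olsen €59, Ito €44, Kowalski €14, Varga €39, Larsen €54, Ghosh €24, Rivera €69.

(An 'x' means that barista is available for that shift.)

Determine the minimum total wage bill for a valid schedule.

€477

Mar 8 can only be covered by Ito and Ghosh, so that assignment is forced.
Mar 11 can only be covered by Olsen, so that assignment is forced.
Picking the cheapest available barista for each shift independently would cost €437, but that ignores the shift limits.
An optimal schedule: Mar 6→Kowalski, Mar 7→Ghosh, Mar 8→Ghosh+Ito, Mar 9→Varga, Mar 10→Varga, Mar 11→Olsen, Mar 12→Kowalski+Varga, Mar 13→Larsen, Mar 14→Ito+Olsen, Mar 15→Ghosh.
Total: 14 + 24 + 24 + 44 + 39 + 39 + 59 + 14 + 39 + 54 + 44 + 59 + 24 = €477.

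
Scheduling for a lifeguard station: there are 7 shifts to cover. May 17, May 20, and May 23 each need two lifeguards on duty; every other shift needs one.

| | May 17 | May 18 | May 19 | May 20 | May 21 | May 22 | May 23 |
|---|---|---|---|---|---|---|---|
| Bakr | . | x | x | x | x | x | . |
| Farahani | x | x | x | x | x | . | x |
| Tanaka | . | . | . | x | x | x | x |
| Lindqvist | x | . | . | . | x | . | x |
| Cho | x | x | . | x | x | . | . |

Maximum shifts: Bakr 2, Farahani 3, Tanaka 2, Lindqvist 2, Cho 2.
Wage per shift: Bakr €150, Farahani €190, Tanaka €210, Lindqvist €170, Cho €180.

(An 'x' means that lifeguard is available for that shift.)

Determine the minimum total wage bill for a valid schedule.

Picking the cheapest available lifeguard for each shift independently would cost €1640, but that ignores the shift limits.
An optimal schedule: May 17→Lindqvist+Cho, May 18→Cho, May 19→Bakr, May 20→Farahani+Tanaka, May 21→Farahani, May 22→Bakr, May 23→Lindqvist+Farahani.
Total: 170 + 180 + 180 + 150 + 190 + 210 + 190 + 150 + 170 + 190 = €1780.

€1780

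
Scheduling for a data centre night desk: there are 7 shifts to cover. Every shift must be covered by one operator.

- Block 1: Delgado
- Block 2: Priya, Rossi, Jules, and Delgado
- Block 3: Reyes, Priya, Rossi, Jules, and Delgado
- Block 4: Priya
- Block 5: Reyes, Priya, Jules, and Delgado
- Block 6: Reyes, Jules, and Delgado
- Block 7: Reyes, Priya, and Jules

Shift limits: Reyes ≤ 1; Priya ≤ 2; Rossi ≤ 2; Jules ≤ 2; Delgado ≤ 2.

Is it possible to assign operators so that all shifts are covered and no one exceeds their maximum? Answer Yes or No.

Block 1 can only be covered by Delgado, so that assignment is forced.
Block 4 can only be covered by Priya, so that assignment is forced.
One valid schedule: Block 1→Delgado, Block 2→Rossi, Block 3→Rossi, Block 4→Priya, Block 5→Jules, Block 6→Reyes, Block 7→Priya.
Loads: Reyes 1/1, Priya 2/2, Rossi 2/2, Jules 1/2, Delgado 1/2 — all within limits.

Yes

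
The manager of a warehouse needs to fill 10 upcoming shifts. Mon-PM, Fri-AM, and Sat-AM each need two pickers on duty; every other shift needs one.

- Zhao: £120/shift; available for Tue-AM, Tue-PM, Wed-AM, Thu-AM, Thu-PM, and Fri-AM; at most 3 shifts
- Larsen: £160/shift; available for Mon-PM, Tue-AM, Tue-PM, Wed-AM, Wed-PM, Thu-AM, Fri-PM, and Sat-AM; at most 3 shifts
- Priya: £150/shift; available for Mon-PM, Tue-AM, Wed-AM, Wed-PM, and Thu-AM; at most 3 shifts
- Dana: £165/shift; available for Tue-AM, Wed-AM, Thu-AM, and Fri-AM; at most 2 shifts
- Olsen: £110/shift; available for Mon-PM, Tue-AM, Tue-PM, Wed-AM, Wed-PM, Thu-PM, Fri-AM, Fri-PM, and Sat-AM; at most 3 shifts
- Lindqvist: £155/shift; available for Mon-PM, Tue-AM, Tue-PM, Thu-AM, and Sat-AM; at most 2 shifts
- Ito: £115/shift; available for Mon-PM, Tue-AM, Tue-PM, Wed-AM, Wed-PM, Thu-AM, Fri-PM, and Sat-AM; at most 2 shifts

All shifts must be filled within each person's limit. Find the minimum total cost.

Picking the cheapest available picker for each shift independently would cost £1455, but that ignores the shift limits.
An optimal schedule: Mon-PM→Priya+Lindqvist, Tue-AM→Priya, Tue-PM→Zhao, Wed-AM→Zhao, Wed-PM→Ito, Thu-AM→Priya, Thu-PM→Olsen, Fri-AM→Olsen+Zhao, Fri-PM→Olsen, Sat-AM→Ito+Lindqvist.
Total: 150 + 155 + 150 + 120 + 120 + 115 + 150 + 110 + 110 + 120 + 110 + 115 + 155 = £1680.

£1680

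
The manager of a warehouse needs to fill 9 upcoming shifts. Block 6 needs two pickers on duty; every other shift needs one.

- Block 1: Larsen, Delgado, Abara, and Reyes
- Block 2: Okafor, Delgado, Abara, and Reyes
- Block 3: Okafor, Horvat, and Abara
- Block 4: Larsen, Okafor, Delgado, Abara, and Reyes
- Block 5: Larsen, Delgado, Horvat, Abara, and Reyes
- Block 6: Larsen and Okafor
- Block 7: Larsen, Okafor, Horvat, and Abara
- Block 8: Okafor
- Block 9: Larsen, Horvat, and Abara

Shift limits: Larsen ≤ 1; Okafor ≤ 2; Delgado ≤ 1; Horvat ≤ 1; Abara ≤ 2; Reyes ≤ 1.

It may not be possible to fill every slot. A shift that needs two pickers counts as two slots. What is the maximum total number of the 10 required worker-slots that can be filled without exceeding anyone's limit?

8

Total capacity across all pickers is 1+2+1+1+2+1 = 8, and 10 slots are needed, so at most 8 can be filled.
An assignment achieving 8: Block 1→Delgado, Block 2→Abara, Block 3→Horvat, Block 4→Reyes, Block 6→Larsen+Okafor, Block 8→Okafor, Block 9→Abara.
Loads: Larsen 1/1, Okafor 2/2, Delgado 1/1, Horvat 1/1, Abara 2/2, Reyes 1/1.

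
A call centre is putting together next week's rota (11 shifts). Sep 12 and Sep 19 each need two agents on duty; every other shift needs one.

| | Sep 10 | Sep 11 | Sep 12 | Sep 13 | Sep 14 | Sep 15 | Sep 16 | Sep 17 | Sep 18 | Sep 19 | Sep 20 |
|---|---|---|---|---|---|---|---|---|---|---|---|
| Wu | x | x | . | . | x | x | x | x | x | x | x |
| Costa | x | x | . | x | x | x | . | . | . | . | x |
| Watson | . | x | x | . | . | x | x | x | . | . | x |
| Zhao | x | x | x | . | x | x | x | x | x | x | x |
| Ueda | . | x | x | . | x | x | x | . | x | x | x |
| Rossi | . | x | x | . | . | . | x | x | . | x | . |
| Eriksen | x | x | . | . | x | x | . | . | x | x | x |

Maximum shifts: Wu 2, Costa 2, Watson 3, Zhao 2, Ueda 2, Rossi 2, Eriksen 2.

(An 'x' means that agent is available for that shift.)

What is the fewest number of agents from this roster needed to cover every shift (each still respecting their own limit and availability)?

6

13 slots to fill and no one can take more than 3, so at least ⌈13/3⌉ = 5 agents are needed.
Any 5 agents together have capacity at most 3+2+2+2+2 = 11 < 13 slots, so 5 can never suffice.
Wu, Costa, Watson, Zhao, Ueda, and Rossi alone can cover everything: Sep 10→Wu, Sep 11→Zhao, Sep 12→Ueda+Rossi, Sep 13→Costa, Sep 14→Costa, Sep 15→Watson, Sep 16→Watson, Sep 17→Watson, Sep 18→Wu, Sep 19→Ueda+Rossi, Sep 20→Zhao.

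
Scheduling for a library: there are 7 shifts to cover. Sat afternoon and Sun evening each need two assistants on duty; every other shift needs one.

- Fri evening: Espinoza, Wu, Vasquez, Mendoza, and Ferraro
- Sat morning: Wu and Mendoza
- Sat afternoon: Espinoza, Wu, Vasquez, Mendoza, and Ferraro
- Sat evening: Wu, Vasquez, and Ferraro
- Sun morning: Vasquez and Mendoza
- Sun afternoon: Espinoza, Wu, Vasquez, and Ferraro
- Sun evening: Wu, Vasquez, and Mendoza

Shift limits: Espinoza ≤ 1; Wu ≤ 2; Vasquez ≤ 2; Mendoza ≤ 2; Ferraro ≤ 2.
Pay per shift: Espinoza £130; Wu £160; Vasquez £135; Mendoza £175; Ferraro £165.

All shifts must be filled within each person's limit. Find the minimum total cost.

Picking the cheapest available assistant for each shift independently would cost £1250, but that ignores the shift limits.
An optimal schedule: Fri evening→Ferraro, Sat morning→Wu, Sat afternoon→Mendoza+Ferraro, Sat evening→Wu, Sun morning→Vasquez, Sun afternoon→Espinoza, Sun evening→Vasquez+Mendoza.
Total: 165 + 160 + 175 + 165 + 160 + 135 + 130 + 135 + 175 = £1400.

£1400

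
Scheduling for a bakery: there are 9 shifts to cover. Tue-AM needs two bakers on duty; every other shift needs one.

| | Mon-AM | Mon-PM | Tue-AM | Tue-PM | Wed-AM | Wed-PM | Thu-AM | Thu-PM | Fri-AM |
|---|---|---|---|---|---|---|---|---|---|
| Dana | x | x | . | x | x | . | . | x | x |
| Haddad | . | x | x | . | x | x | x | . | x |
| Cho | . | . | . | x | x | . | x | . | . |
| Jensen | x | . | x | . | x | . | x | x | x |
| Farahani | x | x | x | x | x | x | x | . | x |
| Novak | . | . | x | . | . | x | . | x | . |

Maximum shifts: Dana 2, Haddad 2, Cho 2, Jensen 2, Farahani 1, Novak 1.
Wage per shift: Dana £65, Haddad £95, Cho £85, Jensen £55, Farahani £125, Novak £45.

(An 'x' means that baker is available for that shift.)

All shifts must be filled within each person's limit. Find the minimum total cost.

Picking the cheapest available baker for each shift independently would cost £540, but that ignores the shift limits.
An optimal schedule: Mon-AM→Dana, Mon-PM→Dana, Tue-AM→Farahani+Novak, Tue-PM→Cho, Wed-AM→Cho, Wed-PM→Haddad, Thu-AM→Haddad, Thu-PM→Jensen, Fri-AM→Jensen.
Total: 65 + 65 + 125 + 45 + 85 + 85 + 95 + 95 + 55 + 55 = £770.

£770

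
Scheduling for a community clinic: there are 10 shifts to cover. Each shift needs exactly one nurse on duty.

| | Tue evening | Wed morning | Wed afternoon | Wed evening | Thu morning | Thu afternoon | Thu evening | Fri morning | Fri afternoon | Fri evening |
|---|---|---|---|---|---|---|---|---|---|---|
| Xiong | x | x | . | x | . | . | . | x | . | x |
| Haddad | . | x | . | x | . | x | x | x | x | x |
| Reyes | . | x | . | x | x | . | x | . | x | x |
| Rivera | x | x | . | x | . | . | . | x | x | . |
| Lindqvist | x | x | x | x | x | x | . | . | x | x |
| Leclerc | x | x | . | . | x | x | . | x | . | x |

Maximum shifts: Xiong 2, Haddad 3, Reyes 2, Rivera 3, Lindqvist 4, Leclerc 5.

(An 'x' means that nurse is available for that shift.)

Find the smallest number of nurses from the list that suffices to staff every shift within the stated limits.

3

10 slots to fill and no one can take more than 5, so at least ⌈10/5⌉ = 2 nurses are needed.
Any 2 nurses together have capacity at most 5+4 = 9 < 10 slots, so 2 can never suffice.
Haddad, Rivera, and Lindqvist alone can cover everything: Tue evening→Rivera, Wed morning→Rivera, Wed afternoon→Lindqvist, Wed evening→Rivera, Thu morning→Lindqvist, Thu afternoon→Haddad, Thu evening→Haddad, Fri morning→Haddad, Fri afternoon→Lindqvist, Fri evening→Lindqvist.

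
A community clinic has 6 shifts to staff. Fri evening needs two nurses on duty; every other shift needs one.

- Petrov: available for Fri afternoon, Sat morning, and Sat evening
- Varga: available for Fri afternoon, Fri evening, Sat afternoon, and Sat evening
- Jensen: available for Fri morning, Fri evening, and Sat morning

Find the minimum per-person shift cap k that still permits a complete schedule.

With 3 nurses and 7 worker-slots to fill, someone must work at least ⌈7/3⌉ = 3 shifts, so k ≥ 3.
k = 3 works: Fri morning→Jensen, Fri afternoon→Petrov, Fri evening→Varga+Jensen, Sat morning→Petrov, Sat afternoon→Varga, Sat evening→Petrov.
Loads: Petrov 3, Varga 2, Jensen 2 — all ≤ 3.

3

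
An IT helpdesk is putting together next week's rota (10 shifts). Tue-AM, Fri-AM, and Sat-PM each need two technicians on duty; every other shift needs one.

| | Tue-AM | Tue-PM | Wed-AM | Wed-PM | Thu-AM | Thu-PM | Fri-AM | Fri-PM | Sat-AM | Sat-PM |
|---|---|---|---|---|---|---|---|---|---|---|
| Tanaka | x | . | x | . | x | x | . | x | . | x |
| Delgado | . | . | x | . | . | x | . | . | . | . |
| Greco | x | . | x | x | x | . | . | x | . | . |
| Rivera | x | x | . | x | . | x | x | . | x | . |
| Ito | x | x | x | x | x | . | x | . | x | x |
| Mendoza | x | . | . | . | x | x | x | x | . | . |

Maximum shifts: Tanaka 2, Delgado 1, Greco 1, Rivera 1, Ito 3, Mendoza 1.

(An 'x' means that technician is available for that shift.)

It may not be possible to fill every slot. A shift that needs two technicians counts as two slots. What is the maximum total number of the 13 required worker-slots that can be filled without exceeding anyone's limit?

9

Total capacity across all technicians is 2+1+1+1+3+1 = 9, and 13 slots are needed, so at most 9 can be filled.
An assignment achieving 9: Tue-PM→Rivera, Wed-AM→Delgado, Wed-PM→Greco, Fri-AM→Ito+Mendoza, Fri-PM→Tanaka, Sat-AM→Ito, Sat-PM→Tanaka+Ito.
Loads: Tanaka 2/2, Delgado 1/1, Greco 1/1, Rivera 1/1, Ito 3/3, Mendoza 1/1.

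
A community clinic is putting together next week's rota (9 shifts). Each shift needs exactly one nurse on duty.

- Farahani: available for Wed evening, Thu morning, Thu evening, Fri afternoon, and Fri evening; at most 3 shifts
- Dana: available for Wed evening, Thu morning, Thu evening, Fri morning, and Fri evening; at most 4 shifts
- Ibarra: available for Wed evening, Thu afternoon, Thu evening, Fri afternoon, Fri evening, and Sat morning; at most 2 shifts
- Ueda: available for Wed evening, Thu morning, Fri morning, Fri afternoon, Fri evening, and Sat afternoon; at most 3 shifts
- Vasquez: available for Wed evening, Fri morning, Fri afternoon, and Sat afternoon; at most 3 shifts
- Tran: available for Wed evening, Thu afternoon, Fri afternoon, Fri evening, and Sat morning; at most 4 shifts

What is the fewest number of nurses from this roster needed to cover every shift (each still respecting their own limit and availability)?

9 slots to fill and no one can take more than 4, so at least ⌈9/4⌉ = 3 nurses are needed.
Farahani, Ueda, and Tran alone can cover everything: Wed evening→Farahani, Thu morning→Farahani, Thu afternoon→Tran, Thu evening→Farahani, Fri morning→Ueda, Fri afternoon→Ueda, Fri evening→Tran, Sat morning→Tran, Sat afternoon→Ueda.

3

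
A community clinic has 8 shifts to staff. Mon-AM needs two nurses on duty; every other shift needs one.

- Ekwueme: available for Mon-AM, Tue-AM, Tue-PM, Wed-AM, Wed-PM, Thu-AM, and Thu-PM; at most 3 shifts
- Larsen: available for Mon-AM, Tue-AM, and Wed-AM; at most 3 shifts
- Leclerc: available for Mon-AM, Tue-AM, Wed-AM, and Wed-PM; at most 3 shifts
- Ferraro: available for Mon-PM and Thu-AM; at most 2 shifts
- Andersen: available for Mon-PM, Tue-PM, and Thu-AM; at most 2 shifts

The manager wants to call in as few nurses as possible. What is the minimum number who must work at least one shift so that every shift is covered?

4

9 slots to fill and no one can take more than 3, so at least ⌈9/3⌉ = 3 nurses are needed.
No set of 3 nurses can cover every shift (each such set leaves at least one shift with no one available or exceeds a cap).
Ekwueme, Larsen, Leclerc, and Ferraro alone can cover everything: Mon-AM→Larsen+Leclerc, Mon-PM→Ferraro, Tue-AM→Larsen, Tue-PM→Ekwueme, Wed-AM→Larsen, Wed-PM→Ekwueme, Thu-AM→Ferraro, Thu-PM→Ekwueme.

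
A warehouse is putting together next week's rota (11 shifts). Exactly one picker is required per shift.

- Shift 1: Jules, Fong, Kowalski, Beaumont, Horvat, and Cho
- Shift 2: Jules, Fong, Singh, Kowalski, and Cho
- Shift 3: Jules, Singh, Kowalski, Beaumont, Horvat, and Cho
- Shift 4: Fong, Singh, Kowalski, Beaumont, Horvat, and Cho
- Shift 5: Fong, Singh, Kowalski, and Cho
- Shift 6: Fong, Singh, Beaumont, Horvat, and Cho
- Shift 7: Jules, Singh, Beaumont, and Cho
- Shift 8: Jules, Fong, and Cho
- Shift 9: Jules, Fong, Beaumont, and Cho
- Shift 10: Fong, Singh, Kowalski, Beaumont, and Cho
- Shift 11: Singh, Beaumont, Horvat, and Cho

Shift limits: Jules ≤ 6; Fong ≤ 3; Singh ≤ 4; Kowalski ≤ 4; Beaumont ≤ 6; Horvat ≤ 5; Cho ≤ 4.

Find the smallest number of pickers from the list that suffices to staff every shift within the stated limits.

3

11 slots to fill and no one can take more than 6, so at least ⌈11/6⌉ = 2 pickers are needed.
No set of 2 pickers can cover every shift (each such set leaves at least one shift with no one available or exceeds a cap).
Jules, Fong, and Singh alone can cover everything: Shift 1→Jules, Shift 2→Jules, Shift 3→Jules, Shift 4→Fong, Shift 5→Fong, Shift 6→Fong, Shift 7→Jules, Shift 8→Jules, Shift 9→Jules, Shift 10→Singh, Shift 11→Singh.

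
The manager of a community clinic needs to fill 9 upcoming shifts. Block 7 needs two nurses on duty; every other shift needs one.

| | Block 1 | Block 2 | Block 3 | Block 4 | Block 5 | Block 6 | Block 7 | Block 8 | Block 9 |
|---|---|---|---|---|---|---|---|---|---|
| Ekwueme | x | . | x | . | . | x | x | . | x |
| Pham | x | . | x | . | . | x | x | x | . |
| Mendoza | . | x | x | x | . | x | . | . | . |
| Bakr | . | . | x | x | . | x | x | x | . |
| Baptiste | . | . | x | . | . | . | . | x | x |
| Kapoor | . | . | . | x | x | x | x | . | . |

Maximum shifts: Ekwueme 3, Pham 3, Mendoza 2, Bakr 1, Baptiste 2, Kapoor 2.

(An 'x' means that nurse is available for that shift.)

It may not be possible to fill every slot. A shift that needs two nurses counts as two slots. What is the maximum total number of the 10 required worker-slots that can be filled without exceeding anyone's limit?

Total capacity across all nurses is 3+3+2+1+2+2 = 13, and 10 slots are needed, so at most 10 can be filled.
An assignment achieving 10: Block 1→Ekwueme, Block 2→Mendoza, Block 3→Pham, Block 4→Mendoza, Block 5→Kapoor, Block 6→Bakr, Block 7→Ekwueme+Pham, Block 8→Pham, Block 9→Ekwueme.
Loads: Ekwueme 3/3, Pham 3/3, Mendoza 2/2, Bakr 1/1, Baptiste 0/2, Kapoor 1/2.

10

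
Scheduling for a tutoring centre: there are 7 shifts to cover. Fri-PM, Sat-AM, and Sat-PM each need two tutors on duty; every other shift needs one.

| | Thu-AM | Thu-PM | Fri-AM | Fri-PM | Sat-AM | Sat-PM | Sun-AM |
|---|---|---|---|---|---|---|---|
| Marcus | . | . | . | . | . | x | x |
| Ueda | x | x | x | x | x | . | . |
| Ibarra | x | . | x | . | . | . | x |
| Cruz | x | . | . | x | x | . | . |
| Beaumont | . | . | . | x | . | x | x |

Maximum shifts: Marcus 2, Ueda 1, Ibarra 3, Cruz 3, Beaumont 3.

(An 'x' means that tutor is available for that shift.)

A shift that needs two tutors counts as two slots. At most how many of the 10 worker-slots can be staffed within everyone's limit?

9

Total capacity across all tutors is 2+1+3+3+3 = 12, and 10 slots are needed, so at most 10 can be filled.
Shifts {Thu-PM, Sat-AM} need 3 slots but only Ueda and Cruz are available for them, supplying at most 2 — so at least 1 slot must go unfilled.
An assignment achieving 9: Thu-AM→Ibarra, Thu-PM→Ueda, Fri-AM→Ibarra, Fri-PM→Cruz+Beaumont, Sat-AM→Cruz, Sat-PM→Marcus+Beaumont, Sun-AM→Marcus.
Loads: Marcus 2/2, Ueda 1/1, Ibarra 2/3, Cruz 2/3, Beaumont 2/3.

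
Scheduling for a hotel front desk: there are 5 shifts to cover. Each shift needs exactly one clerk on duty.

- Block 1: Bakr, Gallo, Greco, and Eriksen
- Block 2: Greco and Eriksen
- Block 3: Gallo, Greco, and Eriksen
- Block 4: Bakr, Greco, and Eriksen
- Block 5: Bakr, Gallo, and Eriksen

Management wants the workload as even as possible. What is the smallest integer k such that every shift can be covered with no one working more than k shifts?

2

With 4 clerks and 5 worker-slots to fill, someone must work at least ⌈5/4⌉ = 2 shifts, so k ≥ 2.
k = 2 works: Block 1→Gallo, Block 2→Greco, Block 3→Gallo, Block 4→Bakr, Block 5→Bakr.
Loads: Bakr 2, Gallo 2, Greco 1, Eriksen 0 — all ≤ 2.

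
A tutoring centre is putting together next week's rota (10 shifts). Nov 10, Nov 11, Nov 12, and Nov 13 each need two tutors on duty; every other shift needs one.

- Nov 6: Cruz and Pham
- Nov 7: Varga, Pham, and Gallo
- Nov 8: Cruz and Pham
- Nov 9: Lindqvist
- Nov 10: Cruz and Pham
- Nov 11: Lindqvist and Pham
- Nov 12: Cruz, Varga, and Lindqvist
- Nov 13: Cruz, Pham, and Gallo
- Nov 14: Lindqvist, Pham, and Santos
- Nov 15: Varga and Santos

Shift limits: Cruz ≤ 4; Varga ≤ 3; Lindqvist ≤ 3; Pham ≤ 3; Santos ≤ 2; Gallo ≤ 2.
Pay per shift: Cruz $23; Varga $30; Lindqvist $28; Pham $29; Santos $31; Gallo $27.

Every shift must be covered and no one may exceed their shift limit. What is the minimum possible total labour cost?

Nov 9 can only be covered by Lindqvist, so that assignment is forced.
Nov 10 can only be covered by Cruz and Pham, so that assignment is forced.
Nov 11 can only be covered by Lindqvist and Pham, so that assignment is forced.
Picking the cheapest available tutor for each shift independently would cost $369, but that ignores the shift limits.
An optimal schedule: Nov 6→Cruz, Nov 7→Gallo, Nov 8→Cruz, Nov 9→Lindqvist, Nov 10→Cruz+Pham, Nov 11→Lindqvist+Pham, Nov 12→Cruz+Varga, Nov 13→Gallo+Pham, Nov 14→Lindqvist, Nov 15→Varga.
Total: 23 + 27 + 23 + 28 + 23 + 29 + 28 + 29 + 23 + 30 + 27 + 29 + 28 + 30 = $377.

$377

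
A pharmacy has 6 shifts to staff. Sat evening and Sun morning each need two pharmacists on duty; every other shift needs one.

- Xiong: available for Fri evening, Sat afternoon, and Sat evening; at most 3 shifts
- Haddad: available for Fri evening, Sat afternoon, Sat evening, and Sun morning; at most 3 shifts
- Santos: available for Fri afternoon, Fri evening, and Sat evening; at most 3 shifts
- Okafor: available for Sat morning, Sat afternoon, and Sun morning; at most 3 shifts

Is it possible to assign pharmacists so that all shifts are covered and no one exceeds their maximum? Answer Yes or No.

Fri afternoon can only be covered by Santos, so that assignment is forced.
Sat morning can only be covered by Okafor, so that assignment is forced.
Sun morning can only be covered by Haddad and Okafor, so that assignment is forced.
One valid schedule: Fri afternoon→Santos, Fri evening→Xiong, Sat morning→Okafor, Sat afternoon→Xiong, Sat evening→Xiong+Haddad, Sun morning→Haddad+Okafor.
Loads: Xiong 3/3, Haddad 2/3, Santos 1/3, Okafor 2/3 — all within limits.

Yes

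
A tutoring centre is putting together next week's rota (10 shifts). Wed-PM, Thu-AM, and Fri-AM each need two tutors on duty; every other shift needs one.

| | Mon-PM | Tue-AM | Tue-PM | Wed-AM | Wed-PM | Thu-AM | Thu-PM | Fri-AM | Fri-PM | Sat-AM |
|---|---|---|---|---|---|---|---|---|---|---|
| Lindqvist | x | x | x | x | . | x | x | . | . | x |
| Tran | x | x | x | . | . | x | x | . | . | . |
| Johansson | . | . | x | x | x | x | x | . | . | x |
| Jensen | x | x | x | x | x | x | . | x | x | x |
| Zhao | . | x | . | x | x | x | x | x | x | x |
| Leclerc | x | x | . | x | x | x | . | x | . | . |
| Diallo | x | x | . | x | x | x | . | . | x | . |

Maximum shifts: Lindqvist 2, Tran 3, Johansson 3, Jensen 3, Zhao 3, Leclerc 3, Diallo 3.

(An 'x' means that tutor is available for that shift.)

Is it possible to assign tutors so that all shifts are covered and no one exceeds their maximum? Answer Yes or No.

Yes

One valid schedule: Mon-PM→Tran, Tue-AM→Tran, Tue-PM→Lindqvist, Wed-AM→Johansson, Wed-PM→Johansson+Jensen, Thu-AM→Tran+Zhao, Thu-PM→Lindqvist, Fri-AM→Jensen+Zhao, Fri-PM→Jensen, Sat-AM→Johansson.
Loads: Lindqvist 2/2, Tran 3/3, Johansson 3/3, Jensen 3/3, Zhao 2/3, Leclerc 0/3, Diallo 0/3 — all within limits.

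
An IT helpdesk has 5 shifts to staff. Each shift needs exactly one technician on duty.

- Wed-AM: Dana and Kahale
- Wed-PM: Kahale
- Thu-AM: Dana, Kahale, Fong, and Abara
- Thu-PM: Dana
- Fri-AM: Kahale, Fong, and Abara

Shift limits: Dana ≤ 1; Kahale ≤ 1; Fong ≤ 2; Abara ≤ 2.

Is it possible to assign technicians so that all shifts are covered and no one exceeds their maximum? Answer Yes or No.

No

Total capacity is 6 and 5 slots are needed, so capacity alone doesn't rule it out.
Shifts {Wed-AM, Wed-PM, Thu-PM} need 3 worker-slots in total, but the technicians available for any of those shifts (Dana and Kahale) can supply at most 2 among them. So no valid schedule exists.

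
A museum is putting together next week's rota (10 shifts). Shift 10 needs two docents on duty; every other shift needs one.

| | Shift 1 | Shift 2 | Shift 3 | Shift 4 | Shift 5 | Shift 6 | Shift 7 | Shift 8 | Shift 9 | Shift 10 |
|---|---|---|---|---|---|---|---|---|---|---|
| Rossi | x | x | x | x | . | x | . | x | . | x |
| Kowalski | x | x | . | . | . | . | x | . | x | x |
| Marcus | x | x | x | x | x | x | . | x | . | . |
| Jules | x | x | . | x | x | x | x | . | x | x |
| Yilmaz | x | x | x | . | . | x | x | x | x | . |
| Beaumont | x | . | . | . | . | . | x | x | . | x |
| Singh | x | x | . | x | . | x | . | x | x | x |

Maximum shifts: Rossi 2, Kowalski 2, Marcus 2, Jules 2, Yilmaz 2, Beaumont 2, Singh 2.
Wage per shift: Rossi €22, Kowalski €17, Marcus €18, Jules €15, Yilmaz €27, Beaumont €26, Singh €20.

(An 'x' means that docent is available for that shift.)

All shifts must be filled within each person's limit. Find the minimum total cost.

Picking the cheapest available docent for each shift independently would cost €173, but that ignores the shift limits.
An optimal schedule: Shift 1→Rossi, Shift 2→Singh, Shift 3→Marcus, Shift 4→Jules, Shift 5→Jules, Shift 6→Marcus, Shift 7→Kowalski, Shift 8→Singh, Shift 9→Kowalski, Shift 10→Rossi+Beaumont.
Total: 22 + 20 + 18 + 15 + 15 + 18 + 17 + 20 + 17 + 22 + 26 = €210.

€210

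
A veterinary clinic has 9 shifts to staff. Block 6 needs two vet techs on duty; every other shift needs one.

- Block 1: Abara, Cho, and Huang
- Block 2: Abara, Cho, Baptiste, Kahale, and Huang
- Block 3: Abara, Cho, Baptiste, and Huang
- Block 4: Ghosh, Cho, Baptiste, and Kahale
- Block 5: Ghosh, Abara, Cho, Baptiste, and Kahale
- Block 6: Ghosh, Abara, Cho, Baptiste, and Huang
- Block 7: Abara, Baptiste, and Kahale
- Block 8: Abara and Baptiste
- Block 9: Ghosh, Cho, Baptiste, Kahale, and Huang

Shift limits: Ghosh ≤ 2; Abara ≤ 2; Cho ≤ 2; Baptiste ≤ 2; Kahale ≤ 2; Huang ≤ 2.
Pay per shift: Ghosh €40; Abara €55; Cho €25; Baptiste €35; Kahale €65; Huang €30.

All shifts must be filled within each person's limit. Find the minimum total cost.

€370

Picking the cheapest available vet tech for each shift independently would cost €275, but that ignores the shift limits.
An optimal schedule: Block 1→Cho, Block 2→Huang, Block 3→Cho, Block 4→Ghosh, Block 5→Abara, Block 6→Ghosh+Abara, Block 7→Baptiste, Block 8→Baptiste, Block 9→Huang.
Total: 25 + 30 + 25 + 40 + 55 + 40 + 55 + 35 + 35 + 30 = €370.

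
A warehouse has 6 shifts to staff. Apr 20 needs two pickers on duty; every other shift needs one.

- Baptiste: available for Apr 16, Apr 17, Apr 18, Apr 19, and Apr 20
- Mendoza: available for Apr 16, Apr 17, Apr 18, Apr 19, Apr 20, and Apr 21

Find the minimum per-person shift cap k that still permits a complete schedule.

4

With 2 pickers and 7 worker-slots to fill, someone must work at least ⌈7/2⌉ = 4 shifts, so k ≥ 4.
k = 4 works: Apr 16→Baptiste, Apr 17→Baptiste, Apr 18→Baptiste, Apr 19→Mendoza, Apr 20→Baptiste+Mendoza, Apr 21→Mendoza.
Loads: Baptiste 4, Mendoza 3 — all ≤ 4.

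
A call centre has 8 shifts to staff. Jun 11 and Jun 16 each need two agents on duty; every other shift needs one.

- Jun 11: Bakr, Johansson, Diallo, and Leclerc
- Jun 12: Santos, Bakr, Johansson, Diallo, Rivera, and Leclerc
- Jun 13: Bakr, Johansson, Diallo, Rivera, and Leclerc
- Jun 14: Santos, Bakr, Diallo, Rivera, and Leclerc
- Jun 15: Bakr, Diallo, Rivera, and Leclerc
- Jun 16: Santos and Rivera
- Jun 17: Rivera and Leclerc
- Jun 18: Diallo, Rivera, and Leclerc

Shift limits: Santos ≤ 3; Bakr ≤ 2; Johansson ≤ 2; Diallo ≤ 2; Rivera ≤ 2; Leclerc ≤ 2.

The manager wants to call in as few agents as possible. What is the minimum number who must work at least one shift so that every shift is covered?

5

10 slots to fill and no one can take more than 3, so at least ⌈10/3⌉ = 4 agents are needed.
Any 4 agents together have capacity at most 3+2+2+2 = 9 < 10 slots, so 4 can never suffice.
Santos, Bakr, Johansson, Diallo, and Rivera alone can cover everything: Jun 11→Bakr+Johansson, Jun 12→Santos, Jun 13→Johansson, Jun 14→Santos, Jun 15→Bakr, Jun 16→Santos+Rivera, Jun 17→Rivera, Jun 18→Diallo.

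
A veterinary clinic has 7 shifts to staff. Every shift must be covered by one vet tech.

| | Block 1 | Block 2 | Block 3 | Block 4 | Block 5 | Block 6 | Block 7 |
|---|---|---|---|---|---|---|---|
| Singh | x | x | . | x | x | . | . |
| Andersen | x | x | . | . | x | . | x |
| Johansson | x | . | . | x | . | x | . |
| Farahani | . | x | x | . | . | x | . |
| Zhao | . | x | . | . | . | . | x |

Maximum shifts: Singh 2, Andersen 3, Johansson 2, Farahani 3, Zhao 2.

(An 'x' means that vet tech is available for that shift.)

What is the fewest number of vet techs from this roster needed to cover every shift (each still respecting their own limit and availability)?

3

7 slots to fill and no one can take more than 3, so at least ⌈7/3⌉ = 3 vet techs are needed.
Singh, Andersen, and Farahani alone can cover everything: Block 1→Singh, Block 2→Andersen, Block 3→Farahani, Block 4→Singh, Block 5→Andersen, Block 6→Farahani, Block 7→Andersen.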